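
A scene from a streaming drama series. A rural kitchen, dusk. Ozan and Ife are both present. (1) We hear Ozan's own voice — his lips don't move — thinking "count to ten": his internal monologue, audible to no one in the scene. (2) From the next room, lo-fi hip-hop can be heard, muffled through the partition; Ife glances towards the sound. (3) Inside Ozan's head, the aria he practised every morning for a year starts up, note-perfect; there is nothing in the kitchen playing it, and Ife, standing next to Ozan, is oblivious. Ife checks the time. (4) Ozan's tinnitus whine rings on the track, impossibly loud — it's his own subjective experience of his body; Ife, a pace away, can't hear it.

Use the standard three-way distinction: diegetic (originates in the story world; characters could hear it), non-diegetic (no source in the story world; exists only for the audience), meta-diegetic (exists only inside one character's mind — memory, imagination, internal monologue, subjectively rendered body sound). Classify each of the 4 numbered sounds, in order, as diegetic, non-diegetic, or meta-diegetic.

meta-diegetic, diegetic, meta-diegetic, meta-diegetic

(1) it's Ozan's unspoken thought, heard only by the audience via his subjectivity → meta-diegetic.
Sound (2): it's coming from the next room — a location within the story world — and Ife reacts, so diegetic.
(3) the music is a memory playing inside Ozan's mind alone; no real-world source, Ife can't hear it → meta-diegetic.
(4) is meta-diegetic: point-of-audition from inside Ozan's body; not a sound in the room.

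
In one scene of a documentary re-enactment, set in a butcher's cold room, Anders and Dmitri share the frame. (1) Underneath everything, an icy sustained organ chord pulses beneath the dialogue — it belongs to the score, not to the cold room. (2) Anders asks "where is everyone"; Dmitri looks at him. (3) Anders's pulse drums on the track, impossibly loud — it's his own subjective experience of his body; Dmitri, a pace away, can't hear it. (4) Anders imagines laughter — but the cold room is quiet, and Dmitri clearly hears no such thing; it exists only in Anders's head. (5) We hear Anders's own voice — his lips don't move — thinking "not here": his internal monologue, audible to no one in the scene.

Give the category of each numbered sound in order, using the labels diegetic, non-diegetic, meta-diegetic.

non-diegetic, diegetic, meta-diegetic, meta-diegetic, meta-diegetic

(1) is non-diegetic: it has no source in the story world and no character can hear it — it's underscore.
(2) on-screen dialogue — Anders speaks and Dmitri is there to hear → diegetic.
(3) point-of-audition from inside Anders's body; not a sound in the room → meta-diegetic.
(4) Anders alone 'hears' it — an imagined sound, not present in the space → meta-diegetic.
(5) internal monologue — inside Anders's mind, not spoken into the scene → meta-diegetic.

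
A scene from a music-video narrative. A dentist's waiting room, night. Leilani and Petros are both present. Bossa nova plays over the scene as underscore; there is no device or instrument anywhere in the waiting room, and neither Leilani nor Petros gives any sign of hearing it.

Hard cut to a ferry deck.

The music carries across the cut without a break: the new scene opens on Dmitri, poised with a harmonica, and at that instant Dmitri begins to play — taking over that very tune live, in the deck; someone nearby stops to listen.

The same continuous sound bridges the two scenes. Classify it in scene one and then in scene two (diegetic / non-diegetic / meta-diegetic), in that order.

non-diegetic, diegetic

Scene one: there's no in-world source anywhere and no character hears it — underscore for the audience only → non-diegetic.
Scene two: from the moment Dmitri starts playing, the tune is being performed on a harmonica inside the story world and another character hears it → diegetic.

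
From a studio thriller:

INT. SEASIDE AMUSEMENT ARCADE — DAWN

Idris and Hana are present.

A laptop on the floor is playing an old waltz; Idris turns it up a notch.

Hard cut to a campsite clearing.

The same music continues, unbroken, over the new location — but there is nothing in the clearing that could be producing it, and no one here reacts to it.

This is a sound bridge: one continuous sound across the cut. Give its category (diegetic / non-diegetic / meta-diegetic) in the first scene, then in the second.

Scene one: a laptop is an on-screen source and Idris reacts to it → diegetic.
Scene two: there is no source in the clearing and no one hears it — it's now underscore → non-diegetic.

diegetic, non-diegetic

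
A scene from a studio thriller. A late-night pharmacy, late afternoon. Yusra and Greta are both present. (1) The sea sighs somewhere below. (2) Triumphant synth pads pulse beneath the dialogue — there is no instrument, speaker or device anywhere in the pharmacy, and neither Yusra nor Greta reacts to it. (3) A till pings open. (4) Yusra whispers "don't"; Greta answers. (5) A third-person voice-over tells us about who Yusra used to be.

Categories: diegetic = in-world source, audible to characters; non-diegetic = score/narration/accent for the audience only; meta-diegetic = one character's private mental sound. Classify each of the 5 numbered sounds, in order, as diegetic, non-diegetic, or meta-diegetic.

diegetic, non-diegetic, diegetic, diegetic, non-diegetic

(1) is diegetic: ambient/room sound belonging to the story's physical space.
(2) is non-diegetic: nothing in the pharmacy produces it and the characters don't hear it — pure soundtrack.
(3) is diegetic: an in-world source (a till); characters could hear it.
(4) on-screen dialogue — Yusra speaks and Greta is there to hear → diegetic.
(5) the narrator exists outside the story world, addressing only the audience → non-diegetic.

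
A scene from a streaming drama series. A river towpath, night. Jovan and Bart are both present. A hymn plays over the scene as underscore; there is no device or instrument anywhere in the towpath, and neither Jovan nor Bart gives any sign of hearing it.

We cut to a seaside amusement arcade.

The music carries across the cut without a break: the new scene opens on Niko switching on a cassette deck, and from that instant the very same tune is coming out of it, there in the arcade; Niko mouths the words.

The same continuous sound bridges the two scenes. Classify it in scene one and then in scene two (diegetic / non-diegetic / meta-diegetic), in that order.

Scene one: there's no in-world source anywhere and no character hears it — underscore for the audience only → non-diegetic.
Scene two: once Niko turns on a cassette deck, the music has a real source in the story world and Niko reacts to it → diegetic.

non-diegetic, diegetic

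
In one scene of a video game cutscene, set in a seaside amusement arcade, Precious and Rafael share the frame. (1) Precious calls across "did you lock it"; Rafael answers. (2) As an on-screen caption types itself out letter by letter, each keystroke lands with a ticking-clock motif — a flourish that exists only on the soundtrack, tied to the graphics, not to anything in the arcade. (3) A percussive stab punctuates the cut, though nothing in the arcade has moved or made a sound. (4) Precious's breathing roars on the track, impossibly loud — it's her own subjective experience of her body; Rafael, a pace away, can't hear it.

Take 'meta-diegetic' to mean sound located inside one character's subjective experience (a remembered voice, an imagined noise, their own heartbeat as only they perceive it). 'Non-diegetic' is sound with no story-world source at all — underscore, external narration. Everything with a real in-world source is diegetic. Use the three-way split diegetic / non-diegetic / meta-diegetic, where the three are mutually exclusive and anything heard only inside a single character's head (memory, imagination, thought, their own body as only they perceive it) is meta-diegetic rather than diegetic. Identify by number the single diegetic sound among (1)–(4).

(1) is diegetic: spoken by a character present in the story world.
(2) it accompanies on-screen graphics, not anything inside the story world → non-diegetic.
Sound (3): nothing in the scene produces it; it's an accent added for the audience, so non-diegetic.
Sound (4): it's Precious's internal bodily sensation rendered as sound; only Precious 'hears' it, so meta-diegetic.
Only (1) is diegetic.

1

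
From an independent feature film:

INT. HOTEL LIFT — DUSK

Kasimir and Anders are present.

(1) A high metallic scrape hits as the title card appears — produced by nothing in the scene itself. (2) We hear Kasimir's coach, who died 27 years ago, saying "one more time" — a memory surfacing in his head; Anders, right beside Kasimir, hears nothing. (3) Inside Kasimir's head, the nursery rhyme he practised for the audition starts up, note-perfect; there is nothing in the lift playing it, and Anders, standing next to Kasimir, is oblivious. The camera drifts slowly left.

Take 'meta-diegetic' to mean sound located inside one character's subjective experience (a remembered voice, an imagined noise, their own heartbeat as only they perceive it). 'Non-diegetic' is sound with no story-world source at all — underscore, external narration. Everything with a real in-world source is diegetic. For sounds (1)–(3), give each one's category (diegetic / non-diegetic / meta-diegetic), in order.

Sound (1): nothing in the scene produces it; it's an accent added for the audience, so non-diegetic.
Sound (2): the voice is a memory playing only inside Kasimir's mind; Anders can't hear it, so meta-diegetic.
Sound (3): remembered music, private to Kasimir — Anders is oblivious because it isn't in the room, so meta-diegetic.

non-diegetic, meta-diegetic, meta-diegetic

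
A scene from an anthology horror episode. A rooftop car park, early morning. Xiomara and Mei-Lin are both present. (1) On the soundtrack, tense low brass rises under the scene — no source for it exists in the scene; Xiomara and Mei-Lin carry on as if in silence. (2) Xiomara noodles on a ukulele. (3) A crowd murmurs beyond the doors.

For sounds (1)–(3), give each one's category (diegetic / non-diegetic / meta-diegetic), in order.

non-diegetic, diegetic, diegetic

Sound (1): score with no on-screen or off-screen source; it exists for the audience alone, so non-diegetic.
(2) Xiomara is producing the music live, in the story world → diegetic.
(3) a crowd is part of the location's real environment → diegetic.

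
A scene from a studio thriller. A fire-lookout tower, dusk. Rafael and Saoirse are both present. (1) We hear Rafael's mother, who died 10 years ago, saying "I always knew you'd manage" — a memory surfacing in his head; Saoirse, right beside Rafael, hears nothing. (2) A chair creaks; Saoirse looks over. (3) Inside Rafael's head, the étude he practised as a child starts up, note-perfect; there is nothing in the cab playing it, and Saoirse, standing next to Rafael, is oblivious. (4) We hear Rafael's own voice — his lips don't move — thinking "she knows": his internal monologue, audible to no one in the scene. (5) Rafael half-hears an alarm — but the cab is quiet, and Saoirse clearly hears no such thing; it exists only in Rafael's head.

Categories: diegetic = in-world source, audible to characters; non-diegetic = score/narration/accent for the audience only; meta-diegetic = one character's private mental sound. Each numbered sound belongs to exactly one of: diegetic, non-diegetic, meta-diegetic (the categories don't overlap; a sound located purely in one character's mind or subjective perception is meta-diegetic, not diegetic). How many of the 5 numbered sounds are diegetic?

Sound (1): a remembered line, private to Rafael — not present in the room, not audible to Saoirse, so meta-diegetic.
(2) is diegetic: a chair is a real object/event in the scene's world.
(3) is meta-diegetic: it lives in Rafael's subjectivity, not in the cab.
(4) Rafael's thought-voice: a private mental sound no other character can hear → meta-diegetic.
Sound (5): the sound is imagined by Rafael; nothing in the story world is producing it and Saoirse can't hear it, so meta-diegetic.
Diegetic: (2) — that's 1.

1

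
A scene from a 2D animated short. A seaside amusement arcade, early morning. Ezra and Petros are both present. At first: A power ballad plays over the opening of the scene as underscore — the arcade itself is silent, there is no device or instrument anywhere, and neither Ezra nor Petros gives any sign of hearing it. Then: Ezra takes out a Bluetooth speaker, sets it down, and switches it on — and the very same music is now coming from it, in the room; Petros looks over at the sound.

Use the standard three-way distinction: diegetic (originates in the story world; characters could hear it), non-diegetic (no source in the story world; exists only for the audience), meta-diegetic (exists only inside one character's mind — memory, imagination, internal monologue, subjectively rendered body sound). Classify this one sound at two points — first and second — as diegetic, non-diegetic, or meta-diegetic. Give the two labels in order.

First: no in-world source exists and no character can hear it — underscore → non-diegetic.
Second: a Bluetooth speaker is now a real source in the story world and the characters hear it → diegetic.

non-diegetic, diegetic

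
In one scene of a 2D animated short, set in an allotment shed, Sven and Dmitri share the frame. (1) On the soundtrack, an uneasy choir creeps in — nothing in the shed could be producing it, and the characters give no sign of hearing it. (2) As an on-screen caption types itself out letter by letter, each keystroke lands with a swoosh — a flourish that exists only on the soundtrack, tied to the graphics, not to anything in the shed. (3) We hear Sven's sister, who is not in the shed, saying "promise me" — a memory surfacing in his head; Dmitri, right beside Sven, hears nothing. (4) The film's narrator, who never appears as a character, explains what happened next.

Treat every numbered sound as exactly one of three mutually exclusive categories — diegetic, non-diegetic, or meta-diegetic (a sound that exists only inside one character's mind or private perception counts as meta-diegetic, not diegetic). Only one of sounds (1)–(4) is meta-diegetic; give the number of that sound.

3

Sound (1): nothing in the shed produces it and the characters don't hear it — pure soundtrack, so non-diegetic.
Sound (2): the caption isn't part of the story world, so neither is the sound tied to it, so non-diegetic.
Sound (3): the voice is a memory playing only inside Sven's mind; Dmitri can't hear it, so meta-diegetic.
(4) is non-diegetic: external voice-over — not a character, not heard by anyone in the scene.
Only (3) is meta-diegetic.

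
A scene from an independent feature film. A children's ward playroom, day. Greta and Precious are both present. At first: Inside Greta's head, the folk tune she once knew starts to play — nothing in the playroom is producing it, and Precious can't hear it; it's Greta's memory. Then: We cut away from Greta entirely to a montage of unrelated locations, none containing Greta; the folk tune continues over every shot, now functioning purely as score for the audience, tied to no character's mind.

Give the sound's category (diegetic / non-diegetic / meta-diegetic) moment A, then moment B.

meta-diegetic, non-diegetic

Moment A: the music lives inside Greta's mind alone; Precious can't hear it → meta-diegetic.
Moment B: once it plays over shots Greta isn't in, detached from any character's subjectivity, it's conventional underscore → non-diegetic.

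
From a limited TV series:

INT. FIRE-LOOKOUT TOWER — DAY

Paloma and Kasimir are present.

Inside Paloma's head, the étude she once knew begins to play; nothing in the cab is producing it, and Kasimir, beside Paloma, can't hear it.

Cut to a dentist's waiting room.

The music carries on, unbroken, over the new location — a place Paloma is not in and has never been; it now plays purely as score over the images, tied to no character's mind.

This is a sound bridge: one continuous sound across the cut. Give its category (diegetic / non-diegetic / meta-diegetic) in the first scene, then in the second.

Scene one: the music exists only inside Paloma's mind; Kasimir can't hear it → meta-diegetic.
Scene two: it's detached from Paloma entirely and plays over unrelated images with no in-world source — conventional underscore → non-diegetic.

meta-diegetic, non-diegetic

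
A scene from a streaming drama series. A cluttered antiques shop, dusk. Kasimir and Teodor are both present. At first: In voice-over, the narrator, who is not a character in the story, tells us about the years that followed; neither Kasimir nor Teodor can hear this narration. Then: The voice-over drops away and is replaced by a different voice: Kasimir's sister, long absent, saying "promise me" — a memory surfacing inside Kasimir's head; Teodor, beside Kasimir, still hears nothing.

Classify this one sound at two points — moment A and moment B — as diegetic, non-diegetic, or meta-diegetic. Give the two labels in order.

non-diegetic, meta-diegetic

Moment A: the external narrator addresses only the audience — outside the story world → non-diegetic.
Moment B: the replacement voice is a memory inside Kasimir's mind specifically → meta-diegetic.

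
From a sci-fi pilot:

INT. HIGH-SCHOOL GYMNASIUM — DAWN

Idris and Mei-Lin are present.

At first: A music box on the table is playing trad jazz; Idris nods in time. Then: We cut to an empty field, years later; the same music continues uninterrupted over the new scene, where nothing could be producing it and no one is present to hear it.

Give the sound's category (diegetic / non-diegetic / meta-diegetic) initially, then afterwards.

Initially: a music box is a real in-scene source and Idris reacts to it → diegetic.
Afterwards: there is no longer any in-world source and no one can hear it — it has become underscore → non-diegetic.

diegetic, non-diegetic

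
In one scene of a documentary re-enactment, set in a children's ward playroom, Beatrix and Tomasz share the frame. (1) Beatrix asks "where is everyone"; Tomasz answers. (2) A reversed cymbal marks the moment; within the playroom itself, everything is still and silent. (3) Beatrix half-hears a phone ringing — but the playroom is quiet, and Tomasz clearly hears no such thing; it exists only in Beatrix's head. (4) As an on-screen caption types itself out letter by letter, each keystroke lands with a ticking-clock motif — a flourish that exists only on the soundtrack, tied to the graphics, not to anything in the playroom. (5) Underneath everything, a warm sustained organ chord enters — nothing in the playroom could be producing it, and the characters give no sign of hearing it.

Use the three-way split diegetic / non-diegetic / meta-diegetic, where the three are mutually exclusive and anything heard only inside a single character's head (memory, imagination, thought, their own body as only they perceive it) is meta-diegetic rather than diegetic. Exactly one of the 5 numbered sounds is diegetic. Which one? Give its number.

1

(1) is diegetic: on-screen dialogue — Beatrix speaks and Tomasz is there to hear.
(2) is non-diegetic: it's a sound-design accent with no in-world source; no one in the scene can hear it.
(3) the sound is imagined by Beatrix; nothing in the story world is producing it and Tomasz can't hear it → meta-diegetic.
(4) is non-diegetic: sound married to a title/caption — outside the diegesis by definition.
(5) nothing in the playroom produces it and the characters don't hear it — pure soundtrack → non-diegetic.
Only (1) is diegetic.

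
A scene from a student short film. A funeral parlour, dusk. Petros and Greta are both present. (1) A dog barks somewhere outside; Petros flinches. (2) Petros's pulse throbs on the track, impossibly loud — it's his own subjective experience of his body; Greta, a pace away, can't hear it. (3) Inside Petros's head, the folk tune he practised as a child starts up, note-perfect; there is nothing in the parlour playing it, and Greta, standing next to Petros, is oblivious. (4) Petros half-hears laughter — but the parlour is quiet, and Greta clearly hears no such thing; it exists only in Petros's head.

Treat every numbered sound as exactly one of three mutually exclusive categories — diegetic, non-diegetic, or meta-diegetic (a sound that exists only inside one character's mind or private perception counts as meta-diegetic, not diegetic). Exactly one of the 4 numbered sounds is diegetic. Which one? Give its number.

1

(1) an in-world source (a dog); characters could hear it → diegetic.
Sound (2): point-of-audition from inside Petros's body; not a sound in the room, so meta-diegetic.
Sound (3): it lives in Petros's subjectivity, not in the parlour, so meta-diegetic.
(4) subjective to Petros: the parlour is silent and Greta hears nothing → meta-diegetic.
Only (1) is diegetic.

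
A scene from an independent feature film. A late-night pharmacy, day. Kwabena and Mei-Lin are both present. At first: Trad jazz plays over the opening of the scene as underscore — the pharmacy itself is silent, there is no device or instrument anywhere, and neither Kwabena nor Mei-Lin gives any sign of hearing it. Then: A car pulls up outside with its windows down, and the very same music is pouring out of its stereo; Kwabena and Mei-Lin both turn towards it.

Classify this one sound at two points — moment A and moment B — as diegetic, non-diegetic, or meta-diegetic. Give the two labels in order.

Moment A: no in-world source exists and no character can hear it — underscore → non-diegetic.
Moment B: the car stereo is now a real source in the story world and the characters hear it → diegetic.

non-diegetic, diegetic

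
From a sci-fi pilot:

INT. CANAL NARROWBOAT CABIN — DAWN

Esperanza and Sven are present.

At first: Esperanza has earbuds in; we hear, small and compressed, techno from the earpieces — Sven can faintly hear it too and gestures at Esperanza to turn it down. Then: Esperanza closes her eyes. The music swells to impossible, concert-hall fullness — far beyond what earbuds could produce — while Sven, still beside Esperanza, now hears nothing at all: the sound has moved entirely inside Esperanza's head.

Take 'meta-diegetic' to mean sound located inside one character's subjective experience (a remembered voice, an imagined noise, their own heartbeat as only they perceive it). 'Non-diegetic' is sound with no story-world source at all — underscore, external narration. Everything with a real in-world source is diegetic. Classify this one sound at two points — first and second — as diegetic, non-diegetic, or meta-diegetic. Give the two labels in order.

First: the earbuds are a physical source both characters can hear → diegetic.
Second: the music now exists only as Esperanza's subjective experience; Sven can no longer hear it → meta-diegetic.

diegetic, meta-diegetic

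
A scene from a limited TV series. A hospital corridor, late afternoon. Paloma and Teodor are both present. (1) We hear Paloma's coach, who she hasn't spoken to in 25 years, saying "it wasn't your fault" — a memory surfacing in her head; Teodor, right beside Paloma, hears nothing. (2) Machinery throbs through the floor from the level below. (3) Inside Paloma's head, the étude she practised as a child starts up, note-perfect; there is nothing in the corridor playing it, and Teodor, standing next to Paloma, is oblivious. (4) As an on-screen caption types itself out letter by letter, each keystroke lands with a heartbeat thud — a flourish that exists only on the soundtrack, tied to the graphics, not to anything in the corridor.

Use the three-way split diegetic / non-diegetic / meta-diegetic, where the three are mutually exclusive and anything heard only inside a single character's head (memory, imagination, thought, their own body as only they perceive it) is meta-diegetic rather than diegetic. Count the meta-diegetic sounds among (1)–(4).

Sound (1): the voice is a memory playing only inside Paloma's mind; Teodor can't hear it, so meta-diegetic.
Sound (2): it's the actual ambient sound of the location, so diegetic.
(3) remembered music, private to Paloma — Teodor is oblivious because it isn't in the room → meta-diegetic.
Sound (4): it accompanies on-screen graphics, not anything inside the story world, so non-diegetic.
So 2 of the 4 are meta-diegetic: (1), (3).

2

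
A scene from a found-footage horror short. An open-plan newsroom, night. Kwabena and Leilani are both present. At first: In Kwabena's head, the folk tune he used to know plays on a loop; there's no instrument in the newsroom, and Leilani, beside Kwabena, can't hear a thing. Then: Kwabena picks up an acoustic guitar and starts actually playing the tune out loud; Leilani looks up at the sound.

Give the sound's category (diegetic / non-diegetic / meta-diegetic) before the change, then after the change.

Before the change: the tune exists only as Kwabena's private memory; Leilani can't hear it → meta-diegetic.
After the change: Kwabena is now producing it live on an acoustic guitar, in the room, and Leilani hears it → diegetic.

meta-diegetic, diegetic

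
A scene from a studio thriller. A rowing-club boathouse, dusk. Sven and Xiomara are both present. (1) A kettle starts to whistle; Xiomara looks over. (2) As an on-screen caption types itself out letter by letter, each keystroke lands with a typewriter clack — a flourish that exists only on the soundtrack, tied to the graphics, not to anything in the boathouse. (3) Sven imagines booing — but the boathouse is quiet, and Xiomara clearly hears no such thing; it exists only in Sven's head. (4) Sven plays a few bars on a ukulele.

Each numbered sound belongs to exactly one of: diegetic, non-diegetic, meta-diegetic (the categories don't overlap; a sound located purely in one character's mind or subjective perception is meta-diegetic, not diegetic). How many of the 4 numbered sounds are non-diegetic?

Sound (1): a kettle is a real object/event in the scene's world, so diegetic.
Sound (2): it accompanies on-screen graphics, not anything inside the story world, so non-diegetic.
(3) is meta-diegetic: subjective to Sven: the boathouse is silent and Xiomara hears nothing.
Sound (4): a character is playing a ukulele on screen, so diegetic.
So 1 of the 4 is non-diegetic: (2).

1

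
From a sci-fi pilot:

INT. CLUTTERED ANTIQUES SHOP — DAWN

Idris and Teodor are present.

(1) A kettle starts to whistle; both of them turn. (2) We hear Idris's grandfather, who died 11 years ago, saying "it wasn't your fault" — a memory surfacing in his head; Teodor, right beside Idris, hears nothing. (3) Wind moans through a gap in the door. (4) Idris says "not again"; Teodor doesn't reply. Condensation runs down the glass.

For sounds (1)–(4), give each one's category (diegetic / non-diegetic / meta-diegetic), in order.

(1) is diegetic: a kettle is a real object/event in the scene's world.
(2) is meta-diegetic: the voice is a memory playing only inside Idris's mind; Teodor can't hear it.
(3) wind is part of the location's real environment → diegetic.
(4) is diegetic: on-screen dialogue — Idris speaks and Teodor is there to hear.

diegetic, meta-diegetic, diegetic, diegetic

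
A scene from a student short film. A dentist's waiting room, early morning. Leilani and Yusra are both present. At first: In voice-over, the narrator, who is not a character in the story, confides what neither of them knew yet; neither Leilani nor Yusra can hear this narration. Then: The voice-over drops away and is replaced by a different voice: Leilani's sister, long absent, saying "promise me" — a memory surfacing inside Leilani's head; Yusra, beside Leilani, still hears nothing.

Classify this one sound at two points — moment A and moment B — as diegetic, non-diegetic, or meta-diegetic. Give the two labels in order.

Moment A: the external narrator addresses only the audience — outside the story world → non-diegetic.
Moment B: the replacement voice is a memory inside Leilani's mind specifically → meta-diegetic.

non-diegetic, meta-diegetic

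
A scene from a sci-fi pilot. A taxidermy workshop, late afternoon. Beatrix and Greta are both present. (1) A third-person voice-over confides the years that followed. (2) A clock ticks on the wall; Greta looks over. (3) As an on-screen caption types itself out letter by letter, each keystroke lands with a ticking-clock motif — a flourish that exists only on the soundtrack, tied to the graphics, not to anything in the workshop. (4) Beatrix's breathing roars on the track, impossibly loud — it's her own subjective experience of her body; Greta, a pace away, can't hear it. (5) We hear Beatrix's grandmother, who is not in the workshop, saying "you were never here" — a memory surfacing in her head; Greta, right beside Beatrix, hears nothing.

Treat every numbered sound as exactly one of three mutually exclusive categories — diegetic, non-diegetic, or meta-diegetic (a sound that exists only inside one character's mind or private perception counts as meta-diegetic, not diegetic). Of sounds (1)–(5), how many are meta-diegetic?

2

(1) commentary laid over the scene from outside the fiction → non-diegetic.
(2) the sound comes from a clock physically present in the location → diegetic.
(3) the caption isn't part of the story world, so neither is the sound tied to it → non-diegetic.
(4) it's Beatrix's internal bodily sensation rendered as sound; only Beatrix 'hears' it → meta-diegetic.
(5) the voice is a memory playing only inside Beatrix's mind; Greta can't hear it → meta-diegetic.
So 2 of the 5 are meta-diegetic: (4), (5).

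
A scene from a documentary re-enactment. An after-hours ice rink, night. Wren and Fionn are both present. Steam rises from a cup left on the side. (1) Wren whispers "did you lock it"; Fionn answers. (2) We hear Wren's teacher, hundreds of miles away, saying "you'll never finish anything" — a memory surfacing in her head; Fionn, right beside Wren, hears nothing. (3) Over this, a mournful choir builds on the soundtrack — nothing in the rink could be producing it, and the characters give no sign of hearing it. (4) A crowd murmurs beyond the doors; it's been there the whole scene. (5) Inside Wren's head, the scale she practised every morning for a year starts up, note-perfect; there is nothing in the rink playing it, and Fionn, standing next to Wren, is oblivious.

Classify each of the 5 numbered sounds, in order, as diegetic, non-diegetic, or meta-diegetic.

(1) is diegetic: on-screen dialogue — Wren speaks and Fionn is there to hear.
Sound (2): it's Wren's recollection rendered as sound; the other character can't hear it, so meta-diegetic.
(3) is non-diegetic: score with no on-screen or off-screen source; it exists for the audience alone.
(4) ambient/room sound belonging to the story's physical space → diegetic.
(5) is meta-diegetic: it lives in Wren's subjectivity, not in the rink.

diegetic, meta-diegetic, non-diegetic, diegetic, meta-diegetic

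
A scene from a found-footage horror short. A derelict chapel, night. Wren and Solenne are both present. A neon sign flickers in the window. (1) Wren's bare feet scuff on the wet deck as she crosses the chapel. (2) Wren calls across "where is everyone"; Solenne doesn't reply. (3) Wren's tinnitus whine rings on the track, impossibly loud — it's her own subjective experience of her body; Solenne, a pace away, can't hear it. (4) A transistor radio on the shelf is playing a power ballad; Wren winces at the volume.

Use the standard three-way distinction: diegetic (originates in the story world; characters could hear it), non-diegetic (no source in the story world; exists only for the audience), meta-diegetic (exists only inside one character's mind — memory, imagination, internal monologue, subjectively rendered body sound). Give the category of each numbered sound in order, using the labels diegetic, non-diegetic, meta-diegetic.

diegetic, diegetic, meta-diegetic, diegetic

(1) a character's body making contact with the set — an in-world sound → diegetic.
Sound (2): Wren is a character speaking aloud in the scene, so diegetic.
Sound (3): point-of-audition from inside Wren's body; not a sound in the room, so meta-diegetic.
(4) the music comes from an on-screen device that Wren responds to → diegetic.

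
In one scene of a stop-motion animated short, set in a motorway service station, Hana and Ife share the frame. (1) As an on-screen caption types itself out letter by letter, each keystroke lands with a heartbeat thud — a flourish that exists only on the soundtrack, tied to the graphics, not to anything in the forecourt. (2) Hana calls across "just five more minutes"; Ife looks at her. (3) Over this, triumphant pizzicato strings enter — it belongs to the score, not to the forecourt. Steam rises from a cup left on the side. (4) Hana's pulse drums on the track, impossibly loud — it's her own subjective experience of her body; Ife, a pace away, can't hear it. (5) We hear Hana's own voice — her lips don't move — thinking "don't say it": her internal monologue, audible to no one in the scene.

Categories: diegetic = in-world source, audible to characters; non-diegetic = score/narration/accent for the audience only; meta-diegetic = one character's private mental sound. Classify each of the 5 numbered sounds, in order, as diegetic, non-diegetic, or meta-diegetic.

non-diegetic, diegetic, non-diegetic, meta-diegetic, meta-diegetic

(1) it accompanies on-screen graphics, not anything inside the story world → non-diegetic.
(2) Hana is a character speaking aloud in the scene → diegetic.
(3) nothing in the forecourt produces it and the characters don't hear it — pure soundtrack → non-diegetic.
Sound (4): it's Hana's internal bodily sensation rendered as sound; only Hana 'hears' it, so meta-diegetic.
Sound (5): Hana's thought-voice: a private mental sound no other character can hear, so meta-diegetic.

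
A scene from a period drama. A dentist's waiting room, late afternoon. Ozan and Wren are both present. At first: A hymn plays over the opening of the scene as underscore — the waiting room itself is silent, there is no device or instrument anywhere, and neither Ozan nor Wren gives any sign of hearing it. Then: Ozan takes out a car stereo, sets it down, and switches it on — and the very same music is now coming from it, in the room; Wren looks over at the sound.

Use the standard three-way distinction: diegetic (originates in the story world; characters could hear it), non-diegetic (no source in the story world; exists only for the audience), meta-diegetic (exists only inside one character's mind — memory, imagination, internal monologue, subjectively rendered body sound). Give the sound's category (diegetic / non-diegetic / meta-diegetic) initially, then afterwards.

non-diegetic, diegetic

Initially: no in-world source exists and no character can hear it — underscore → non-diegetic.
Afterwards: a car stereo is now a real source in the story world and the characters hear it → diegetic.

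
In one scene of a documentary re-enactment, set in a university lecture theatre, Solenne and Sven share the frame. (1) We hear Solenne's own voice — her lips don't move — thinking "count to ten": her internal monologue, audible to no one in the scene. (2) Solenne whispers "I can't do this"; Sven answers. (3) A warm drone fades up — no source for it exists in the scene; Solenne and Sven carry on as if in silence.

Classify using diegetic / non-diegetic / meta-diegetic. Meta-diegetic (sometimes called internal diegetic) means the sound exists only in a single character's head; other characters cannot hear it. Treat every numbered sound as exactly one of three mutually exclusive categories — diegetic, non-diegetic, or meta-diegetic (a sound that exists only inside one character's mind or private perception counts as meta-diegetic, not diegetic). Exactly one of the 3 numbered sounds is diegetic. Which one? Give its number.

2

Sound (1): internal monologue — inside Solenne's mind, not spoken into the scene, so meta-diegetic.
(2) is diegetic: on-screen dialogue — Solenne speaks and Sven is there to hear.
(3) is non-diegetic: score with no on-screen or off-screen source; it exists for the audience alone.
Only (2) is diegetic.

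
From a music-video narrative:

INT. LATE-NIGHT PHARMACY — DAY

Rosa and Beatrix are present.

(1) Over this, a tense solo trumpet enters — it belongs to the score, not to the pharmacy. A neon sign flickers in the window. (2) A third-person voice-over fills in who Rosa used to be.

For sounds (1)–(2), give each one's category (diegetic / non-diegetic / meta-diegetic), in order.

non-diegetic, non-diegetic

(1) is non-diegetic: score with no on-screen or off-screen source; it exists for the audience alone.
(2) commentary laid over the scene from outside the fiction → non-diegetic.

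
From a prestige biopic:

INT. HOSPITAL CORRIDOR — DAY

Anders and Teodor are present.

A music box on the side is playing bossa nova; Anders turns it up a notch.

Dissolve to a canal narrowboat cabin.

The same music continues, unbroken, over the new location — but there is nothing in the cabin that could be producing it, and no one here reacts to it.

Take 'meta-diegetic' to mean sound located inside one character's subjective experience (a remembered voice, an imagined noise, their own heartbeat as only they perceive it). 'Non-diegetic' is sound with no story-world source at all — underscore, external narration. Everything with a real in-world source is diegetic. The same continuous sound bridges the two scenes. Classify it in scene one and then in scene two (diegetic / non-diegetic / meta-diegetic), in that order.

diegetic, non-diegetic

Scene one: a music box is an on-screen source and Anders reacts to it → diegetic.
Scene two: there is no source in the cabin and no one hears it — it's now underscore → non-diegetic.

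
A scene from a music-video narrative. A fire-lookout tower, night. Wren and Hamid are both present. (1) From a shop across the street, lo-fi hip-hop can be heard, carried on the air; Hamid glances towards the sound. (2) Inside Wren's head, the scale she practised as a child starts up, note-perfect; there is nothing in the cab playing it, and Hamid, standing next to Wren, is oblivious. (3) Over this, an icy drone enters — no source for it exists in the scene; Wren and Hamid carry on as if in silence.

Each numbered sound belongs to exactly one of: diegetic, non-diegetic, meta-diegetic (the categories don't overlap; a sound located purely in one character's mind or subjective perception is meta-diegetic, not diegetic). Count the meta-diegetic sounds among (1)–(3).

Sound (1): off-screen diegetic: the source is out of frame but still in the story's space, so diegetic.
(2) the music is a memory playing inside Wren's mind alone; no real-world source, Hamid can't hear it → meta-diegetic.
(3) it has no source in the story world and no character can hear it — it's underscore → non-diegetic.
Meta-diegetic: (2) — that's 1.

1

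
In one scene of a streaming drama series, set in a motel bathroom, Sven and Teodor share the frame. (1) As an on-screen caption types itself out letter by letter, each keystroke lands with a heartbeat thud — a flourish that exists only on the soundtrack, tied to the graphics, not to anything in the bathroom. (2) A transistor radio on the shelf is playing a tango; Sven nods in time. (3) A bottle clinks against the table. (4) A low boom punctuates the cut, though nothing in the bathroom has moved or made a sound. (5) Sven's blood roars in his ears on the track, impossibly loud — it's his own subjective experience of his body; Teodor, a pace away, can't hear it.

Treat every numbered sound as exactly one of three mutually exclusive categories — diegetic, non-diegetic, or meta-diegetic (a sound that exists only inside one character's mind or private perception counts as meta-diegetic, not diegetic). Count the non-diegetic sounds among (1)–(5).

2

(1) the caption isn't part of the story world, so neither is the sound tied to it → non-diegetic.
Sound (2): a transistor radio is a physical source in the scene and Sven reacts to it, so diegetic.
(3) the sound comes from a bottle physically present in the location → diegetic.
(4) it's a sound-design accent with no in-world source; no one in the scene can hear it → non-diegetic.
(5) is meta-diegetic: a subjective body sound — Sven's private perception, inaudible to Teodor.
So 2 of the 5 are non-diegetic: (1), (4).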